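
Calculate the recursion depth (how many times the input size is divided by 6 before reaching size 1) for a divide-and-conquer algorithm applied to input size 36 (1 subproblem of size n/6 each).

For divide and conquer with division factor 6:

Problem sizes at each level:
Level 0: 36
Level 1: 6
Level 2: 1

The root is level 0 and the size-1 base case is level 2 (the tree spans levels 0 through 2, i.e. 3 levels counting the root), so the depth is the number of divisions: log_6(36) = 2

The recursion tree depth is log_6(36) = 2. At each level, the problem size is divided by 6, so it takes 2 divisions to reduce to a base case of size 1. The algorithm makes 1 recursive call at each level.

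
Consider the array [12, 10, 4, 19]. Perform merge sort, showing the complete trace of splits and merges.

Merge sort trace:

Split: [12, 10, 4, 19] -> [12, 10] and [4, 19]
  Split: [12, 10] -> [12] and [10]
  Merge: [12] + [10] -> [10, 12]
  Split: [4, 19] -> [4] and [19]
  Merge: [4] + [19] -> [4, 19]
Merge: [10, 12] + [4, 19] -> [4, 10, 12, 19]

Final sorted array: [4, 10, 12, 19]

The merge sort proceeds by recursively splitting the array and merging sorted halves.
After all merges, the sorted array is [4, 10, 12, 19].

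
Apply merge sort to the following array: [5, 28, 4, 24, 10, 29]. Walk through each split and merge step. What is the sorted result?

Merge sort trace:

Split: [5, 28, 4, 24, 10, 29] -> [5, 28, 4] and [24, 10, 29]
  Split: [5, 28, 4] -> [5] and [28, 4]
    Split: [28, 4] -> [28] and [4]
    Merge: [28] + [4] -> [4, 28]
  Merge: [5] + [4, 28] -> [4, 5, 28]
  Split: [24, 10, 29] -> [24] and [10, 29]
    Split: [10, 29] -> [10] and [29]
    Merge: [10] + [29] -> [10, 29]
  Merge: [24] + [10, 29] -> [10, 24, 29]
Merge: [4, 5, 28] + [10, 24, 29] -> [4, 5, 10, 24, 28, 29]

Final sorted array: [4, 5, 10, 24, 28, 29]

The merge sort proceeds by recursively splitting the array and merging sorted halves.
After all merges, the sorted array is [4, 5, 10, 24, 28, 29].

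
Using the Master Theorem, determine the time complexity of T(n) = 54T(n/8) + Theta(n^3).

Master Theorem for T(n) = 54T(n/8) + O(n^3):

a = 54, b = 8, c = 3
log_b(a) = log_8(54) = 1.9183

Case 3: c = 3 > log_8(54) = 1.9183
T(n) = O(n^3) = O(n^3)

For T(n) = 54T(n/8) + O(n^3): log_8(54) = 1.9183. This is Case 3 of the Master Theorem (c > log_b(a), work dominated by root), giving O(n^3).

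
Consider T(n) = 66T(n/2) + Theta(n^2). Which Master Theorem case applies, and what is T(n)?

Master Theorem for T(n) = 66T(n/2) + O(n^2):

a = 66, b = 2, c = 2
log_b(a) = log_2(66) = 6.0444

Case 1: c = 2 < log_2(66) = 6.0444
T(n) = O(n^(log_2 66))

For T(n) = 66T(n/2) + O(n^2): log_2(66) = 6.0444. This is Case 1 of the Master Theorem (c < log_b(a), work dominated by leaves), giving O(n^(log_2 66)).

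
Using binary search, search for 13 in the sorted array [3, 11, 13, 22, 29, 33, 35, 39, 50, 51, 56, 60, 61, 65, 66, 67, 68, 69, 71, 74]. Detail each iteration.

Binary search for 13 in [3, 11, 13, 22, 29, 33, 35, 39, 50, 51, 56, 60, 61, 65, 66, 67, 68, 69, 71, 74]:

lo=0, hi=19, mid=9, arr[mid]=51 -> 51 > 13, search left half
lo=0, hi=8, mid=4, arr[mid]=29 -> 29 > 13, search left half
lo=0, hi=3, mid=1, arr[mid]=11 -> 11 < 13, search right half
lo=2, hi=3, mid=2, arr[mid]=13 -> Found target at index 2!

Binary search finds 13 at index 2 after 4 comparisons. The search repeatedly halves the search space by comparing with the middle element.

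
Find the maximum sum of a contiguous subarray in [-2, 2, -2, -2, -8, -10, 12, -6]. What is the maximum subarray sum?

Using Kadane's algorithm on [-2, 2, -2, -2, -8, -10, 12, -6]:

Scanning through the array:
Position 1 (value 2): max_ending_here = 2, max_so_far = 2
Position 2 (value -2): max_ending_here = 0, max_so_far = 2
Position 3 (value -2): max_ending_here = -2, max_so_far = 2
Position 4 (value -8): max_ending_here = -8, max_so_far = 2
Position 5 (value -10): max_ending_here = -10, max_so_far = 2
Position 6 (value 12): max_ending_here = 12, max_so_far = 12
Position 7 (value -6): max_ending_here = 6, max_so_far = 12

Maximum subarray: [12]
Maximum sum: 12

The maximum subarray is [12] with sum 12. This subarray runs from index 6 to index 6.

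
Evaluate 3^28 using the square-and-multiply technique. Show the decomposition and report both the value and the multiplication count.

Computing 3^28 by squaring (build up from 3^1; each line after the first costs one multiplication):

3^1 = 3
3^2 = (3^1)^2 = 3^2 = 9
3^3 = 3 * 3^2 = 3 * 9 = 27
3^6 = (3^3)^2 = 27^2 = 729
3^7 = 3 * 3^6 = 3 * 729 = 2187
3^14 = (3^7)^2 = 2187^2 = 4782969
3^28 = (3^14)^2 = 4782969^2 = 22876792454961

Result: 22876792454961
Multiplications needed: 6 (6 lines after 3^1)

3^28 = 22876792454961. Using exponentiation by squaring, this requires 6 multiplications. The key idea: if the exponent is even, square the half-power; if odd, multiply by the base once.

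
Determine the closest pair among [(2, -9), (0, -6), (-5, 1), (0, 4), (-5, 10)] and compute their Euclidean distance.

Computing all pairwise distances among 5 points:

d((2, -9), (0, -6)) = 3.6056 <-- minimum
d((2, -9), (-5, 1)) = 12.2066
d((2, -9), (0, 4)) = 13.1529
d((2, -9), (-5, 10)) = 20.2485
d((0, -6), (-5, 1)) = 8.6023
d((0, -6), (0, 4)) = 10.0
d((0, -6), (-5, 10)) = 16.7631
d((-5, 1), (0, 4)) = 5.831
d((-5, 1), (-5, 10)) = 9.0
d((0, 4), (-5, 10)) = 7.8102

Closest pair: (2, -9) and (0, -6) with distance 3.6056

The closest pair is (2, -9) and (0, -6) with Euclidean distance 3.6056. For 5 points, brute-force pairwise comparison is shown above. For large n, the divide-and-conquer algorithm (sort by x, recurse on halves, check the dividing strip) achieves O(n log n).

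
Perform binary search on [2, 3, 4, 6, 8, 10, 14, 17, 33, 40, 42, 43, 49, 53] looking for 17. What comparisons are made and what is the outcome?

Binary search for 17 in [2, 3, 4, 6, 8, 10, 14, 17, 33, 40, 42, 43, 49, 53]:

lo=0, hi=13, mid=6, arr[mid]=14 -> 14 < 17, search right half
lo=7, hi=13, mid=10, arr[mid]=42 -> 42 > 17, search left half
lo=7, hi=9, mid=8, arr[mid]=33 -> 33 > 17, search left half
lo=7, hi=7, mid=7, arr[mid]=17 -> Found target at index 7!

Binary search finds 17 at index 7 after 4 comparisons. The search repeatedly halves the search space by comparing with the middle element.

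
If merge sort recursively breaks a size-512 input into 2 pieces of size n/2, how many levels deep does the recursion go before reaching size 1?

For divide and conquer with division factor 2:

Problem sizes at each level:
Level 0: 512
Level 1: 256
Level 2: 128
Level 3: 64
Level 4: 32
Level 5: 16
Level 6: 8
Level 7: 4
Level 8: 2
Level 9: 1

The root is level 0 and the size-1 base case is level 9 (the tree spans levels 0 through 9, i.e. 10 levels counting the root), so the depth is the number of divisions: log_2(512) = 9

The recursion tree depth is log_2(512) = 9. At each level, the problem size is divided by 2, so it takes 9 divisions to reduce to a base case of size 1. The algorithm makes 2 recursive calls at each level.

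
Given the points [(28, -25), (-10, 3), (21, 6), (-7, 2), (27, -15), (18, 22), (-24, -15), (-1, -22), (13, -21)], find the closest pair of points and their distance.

Computing all pairwise distances among 9 points:

d((28, -25), (-10, 3)) = 47.2017
d((28, -25), (21, 6)) = 31.7805
d((28, -25), (-7, 2)) = 44.2041
d((28, -25), (27, -15)) = 10.0499
d((28, -25), (18, 22)) = 48.0521
d((28, -25), (-24, -15)) = 52.9528
d((28, -25), (-1, -22)) = 29.1548
d((28, -25), (13, -21)) = 15.5242
d((-10, 3), (21, 6)) = 31.1448
d((-10, 3), (-7, 2)) = 3.1623 <-- minimum
d((-10, 3), (27, -15)) = 41.1461
d((-10, 3), (18, 22)) = 33.8378
d((-10, 3), (-24, -15)) = 22.8035
d((-10, 3), (-1, -22)) = 26.5707
d((-10, 3), (13, -21)) = 33.2415
d((21, 6), (-7, 2)) = 28.2843
d((21, 6), (27, -15)) = 21.8403
d((21, 6), (18, 22)) = 16.2788
d((21, 6), (-24, -15)) = 49.6588
d((21, 6), (-1, -22)) = 35.609
d((21, 6), (13, -21)) = 28.1603
d((-7, 2), (27, -15)) = 38.0132
d((-7, 2), (18, 22)) = 32.0156
d((-7, 2), (-24, -15)) = 24.0416
d((-7, 2), (-1, -22)) = 24.7386
d((-7, 2), (13, -21)) = 30.4795
d((27, -15), (18, 22)) = 38.0789
d((27, -15), (-24, -15)) = 51.0
d((27, -15), (-1, -22)) = 28.8617
d((27, -15), (13, -21)) = 15.2315
d((18, 22), (-24, -15)) = 55.9732
d((18, 22), (-1, -22)) = 47.927
d((18, 22), (13, -21)) = 43.2897
d((-24, -15), (-1, -22)) = 24.0416
d((-24, -15), (13, -21)) = 37.4833
d((-1, -22), (13, -21)) = 14.0357

Closest pair: (-10, 3) and (-7, 2) with distance 3.1623

The closest pair is (-10, 3) and (-7, 2) with Euclidean distance 3.1623. For 9 points, brute-force pairwise comparison is shown above. For large n, the divide-and-conquer algorithm (sort by x, recurse on halves, check the dividing strip) achieves O(n log n).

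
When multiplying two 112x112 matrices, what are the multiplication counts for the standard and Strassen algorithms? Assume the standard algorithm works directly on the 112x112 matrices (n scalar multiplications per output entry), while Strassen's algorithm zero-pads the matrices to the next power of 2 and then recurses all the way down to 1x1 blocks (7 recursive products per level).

Matrix multiplication for 112x112 matrices:

Strassen's algorithm requires power-of-2 dimensions. Pad 112x112 to 128x128 (next power of 2).

Standard algorithm: 112^3 = 1404928 multiplications
Strassen's algorithm: 7^(log2(128)) = 7^7 = 823543 multiplications
Savings: 1404928 - 823543 = 581385 multiplications

Standard: 1404928 multiplications (112^3). Strassen: 823543 multiplications (7^7, after padding to 128x128). Strassen reduces 8 recursive multiplications to 7 at each level.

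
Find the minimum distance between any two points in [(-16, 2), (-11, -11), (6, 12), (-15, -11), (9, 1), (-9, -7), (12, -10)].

Computing all pairwise distances among 7 points:

d((-16, 2), (-11, -11)) = 13.9284
d((-16, 2), (6, 12)) = 24.1661
d((-16, 2), (-15, -11)) = 13.0384
d((-16, 2), (9, 1)) = 25.02
d((-16, 2), (-9, -7)) = 11.4018
d((-16, 2), (12, -10)) = 30.4631
d((-11, -11), (6, 12)) = 28.6007
d((-11, -11), (-15, -11)) = 4.0 <-- minimum
d((-11, -11), (9, 1)) = 23.3238
d((-11, -11), (-9, -7)) = 4.4721
d((-11, -11), (12, -10)) = 23.0217
d((6, 12), (-15, -11)) = 31.1448
d((6, 12), (9, 1)) = 11.4018
d((6, 12), (-9, -7)) = 24.2074
d((6, 12), (12, -10)) = 22.8035
d((-15, -11), (9, 1)) = 26.8328
d((-15, -11), (-9, -7)) = 7.2111
d((-15, -11), (12, -10)) = 27.0185
d((9, 1), (-9, -7)) = 19.6977
d((9, 1), (12, -10)) = 11.4018
d((-9, -7), (12, -10)) = 21.2132

Closest pair: (-11, -11) and (-15, -11) with distance 4.0

The closest pair is (-11, -11) and (-15, -11) with Euclidean distance 4.0. For 7 points, brute-force pairwise comparison is shown above. For large n, the divide-and-conquer algorithm (sort by x, recurse on halves, check the dividing strip) achieves O(n log n).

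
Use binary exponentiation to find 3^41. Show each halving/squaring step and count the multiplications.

Computing 3^41 by squaring (build up from 3^1; each line after the first costs one multiplication):

3^1 = 3
3^2 = (3^1)^2 = 3^2 = 9
3^4 = (3^2)^2 = 9^2 = 81
3^5 = 3 * 3^4 = 3 * 81 = 243
3^10 = (3^5)^2 = 243^2 = 59049
3^20 = (3^10)^2 = 59049^2 = 3486784401
3^40 = (3^20)^2 = 3486784401^2 = 12157665459056928801
3^41 = 3 * 3^40 = 3 * 12157665459056928801 = 36472996377170786403

Result: 36472996377170786403
Multiplications needed: 7 (7 lines after 3^1)

3^41 = 36472996377170786403. Using exponentiation by squaring, this requires 7 multiplications. The key idea: if the exponent is even, square the half-power; if odd, multiply by the base once.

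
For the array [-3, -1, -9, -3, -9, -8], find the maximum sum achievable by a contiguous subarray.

Using Kadane's algorithm on [-3, -1, -9, -3, -9, -8]:

Scanning through the array:
Position 1 (value -1): max_ending_here = -1, max_so_far = -1
Position 2 (value -9): max_ending_here = -9, max_so_far = -1
Position 3 (value -3): max_ending_here = -3, max_so_far = -1
Position 4 (value -9): max_ending_here = -9, max_so_far = -1
Position 5 (value -8): max_ending_here = -8, max_so_far = -1

Maximum subarray: [-1]
Maximum sum: -1

The maximum subarray is [-1] with sum -1. This subarray runs from index 1 to index 1.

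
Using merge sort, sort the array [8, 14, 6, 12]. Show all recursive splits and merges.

Merge sort trace:

Split: [8, 14, 6, 12] -> [8, 14] and [6, 12]
  Split: [8, 14] -> [8] and [14]
  Merge: [8] + [14] -> [8, 14]
  Split: [6, 12] -> [6] and [12]
  Merge: [6] + [12] -> [6, 12]
Merge: [8, 14] + [6, 12] -> [6, 8, 12, 14]

Final sorted array: [6, 8, 12, 14]

The merge sort proceeds by recursively splitting the array and merging sorted halves.
After all merges, the sorted array is [6, 8, 12, 14].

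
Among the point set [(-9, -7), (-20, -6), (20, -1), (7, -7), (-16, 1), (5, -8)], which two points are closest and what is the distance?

Computing all pairwise distances among 6 points:

d((-9, -7), (-20, -6)) = 11.0454
d((-9, -7), (20, -1)) = 29.6142
d((-9, -7), (7, -7)) = 16.0
d((-9, -7), (-16, 1)) = 10.6301
d((-9, -7), (5, -8)) = 14.0357
d((-20, -6), (20, -1)) = 40.3113
d((-20, -6), (7, -7)) = 27.0185
d((-20, -6), (-16, 1)) = 8.0623
d((-20, -6), (5, -8)) = 25.0799
d((20, -1), (7, -7)) = 14.3178
d((20, -1), (-16, 1)) = 36.0555
d((20, -1), (5, -8)) = 16.5529
d((7, -7), (-16, 1)) = 24.3516
d((7, -7), (5, -8)) = 2.2361 <-- minimum
d((-16, 1), (5, -8)) = 22.8473

Closest pair: (7, -7) and (5, -8) with distance 2.2361

The closest pair is (7, -7) and (5, -8) with Euclidean distance 2.2361. For 6 points, brute-force pairwise comparison is shown above. For large n, the divide-and-conquer algorithm (sort by x, recurse on halves, check the dividing strip) achieves O(n log n).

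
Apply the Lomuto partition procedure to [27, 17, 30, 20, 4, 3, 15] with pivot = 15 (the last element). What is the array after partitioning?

Lomuto partition with pivot = 15:

Initial array: [27, 17, 30, 20, 4, 3, 15]

arr[0]=27 > 15: no swap
arr[1]=17 > 15: no swap
arr[2]=30 > 15: no swap
arr[3]=20 > 15: no swap
arr[4]=4 <= 15: swap with position 0, array becomes [4, 17, 30, 20, 27, 3, 15]
arr[5]=3 <= 15: swap with position 1, array becomes [4, 3, 30, 20, 27, 17, 15]

Place pivot at position 2: [4, 3, 15, 20, 27, 17, 30]
Pivot position: 2

After partitioning with pivot 15, the array becomes [4, 3, 15, 20, 27, 17, 30]. The pivot is placed at index 2. All elements to the left of the pivot are <= 15, and all elements to the right are > 15.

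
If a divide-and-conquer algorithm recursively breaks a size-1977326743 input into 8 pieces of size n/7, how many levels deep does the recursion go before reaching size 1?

For divide and conquer with division factor 7:

Problem sizes at each level:
Level 0: 1977326743
Level 1: 282475249
Level 2: 40353607
Level 3: 5764801
Level 4: 823543
Level 5: 117649
Level 6: 16807
Level 7: 2401
Level 8: 343
Level 9: 49
Level 10: 7
Level 11: 1

The root is level 0 and the size-1 base case is level 11 (the tree spans levels 0 through 11, i.e. 12 levels counting the root), so the depth is the number of divisions: log_7(1977326743) = 11

The recursion tree depth is log_7(1977326743) = 11. At each level, the problem size is divided by 7, so it takes 11 divisions to reduce to a base case of size 1. The algorithm makes 8 recursive calls at each level.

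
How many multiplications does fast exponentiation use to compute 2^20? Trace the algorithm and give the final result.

Computing 2^20 by squaring (build up from 2^1; each line after the first costs one multiplication):

2^1 = 2
2^2 = (2^1)^2 = 2^2 = 4
2^4 = (2^2)^2 = 4^2 = 16
2^5 = 2 * 2^4 = 2 * 16 = 32
2^10 = (2^5)^2 = 32^2 = 1024
2^20 = (2^10)^2 = 1024^2 = 1048576

Result: 1048576
Multiplications needed: 5 (5 lines after 2^1)

2^20 = 1048576. Using exponentiation by squaring, this requires 5 multiplications. The key idea: if the exponent is even, square the half-power; if odd, multiply by the base once.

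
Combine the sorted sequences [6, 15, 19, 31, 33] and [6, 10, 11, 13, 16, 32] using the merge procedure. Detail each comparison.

Merging process:

Compare 6 vs 6: take 6 from left. Merged: [6]
Compare 15 vs 6: take 6 from right. Merged: [6, 6]
Compare 15 vs 10: take 10 from right. Merged: [6, 6, 10]
Compare 15 vs 11: take 11 from right. Merged: [6, 6, 10, 11]
Compare 15 vs 13: take 13 from right. Merged: [6, 6, 10, 11, 13]
Compare 15 vs 16: take 15 from left. Merged: [6, 6, 10, 11, 13, 15]
Compare 19 vs 16: take 16 from right. Merged: [6, 6, 10, 11, 13, 15, 16]
Compare 19 vs 32: take 19 from left. Merged: [6, 6, 10, 11, 13, 15, 16, 19]
Compare 31 vs 32: take 31 from left. Merged: [6, 6, 10, 11, 13, 15, 16, 19, 31]
Compare 33 vs 32: take 32 from right. Merged: [6, 6, 10, 11, 13, 15, 16, 19, 31, 32]
Append remaining from left: [33]. Merged: [6, 6, 10, 11, 13, 15, 16, 19, 31, 32, 33]

Final merged array: [6, 6, 10, 11, 13, 15, 16, 19, 31, 32, 33]
Total comparisons: 10

The merged array is [6, 6, 10, 11, 13, 15, 16, 19, 31, 32, 33], requiring 10 comparisons. The merge step runs in O(n) time where n is the total number of elements.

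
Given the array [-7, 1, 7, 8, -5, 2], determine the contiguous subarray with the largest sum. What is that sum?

Using Kadane's algorithm on [-7, 1, 7, 8, -5, 2]:

Scanning through the array:
Position 1 (value 1): max_ending_here = 1, max_so_far = 1
Position 2 (value 7): max_ending_here = 8, max_so_far = 8
Position 3 (value 8): max_ending_here = 16, max_so_far = 16
Position 4 (value -5): max_ending_here = 11, max_so_far = 16
Position 5 (value 2): max_ending_here = 13, max_so_far = 16

Maximum subarray: [1, 7, 8]
Maximum sum: 16

The maximum subarray is [1, 7, 8] with sum 16. This subarray runs from index 1 to index 3.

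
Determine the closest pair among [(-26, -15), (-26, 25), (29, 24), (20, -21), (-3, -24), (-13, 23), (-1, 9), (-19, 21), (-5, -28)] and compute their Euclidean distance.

Computing all pairwise distances among 9 points:

d((-26, -15), (-26, 25)) = 40.0
d((-26, -15), (29, 24)) = 67.424
d((-26, -15), (20, -21)) = 46.3897
d((-26, -15), (-3, -24)) = 24.6982
d((-26, -15), (-13, 23)) = 40.1622
d((-26, -15), (-1, 9)) = 34.6554
d((-26, -15), (-19, 21)) = 36.6742
d((-26, -15), (-5, -28)) = 24.6982
d((-26, 25), (29, 24)) = 55.0091
d((-26, 25), (20, -21)) = 65.0538
d((-26, 25), (-3, -24)) = 54.1295
d((-26, 25), (-13, 23)) = 13.1529
d((-26, 25), (-1, 9)) = 29.6816
d((-26, 25), (-19, 21)) = 8.0623
d((-26, 25), (-5, -28)) = 57.0088
d((29, 24), (20, -21)) = 45.8912
d((29, 24), (-3, -24)) = 57.6888
d((29, 24), (-13, 23)) = 42.0119
d((29, 24), (-1, 9)) = 33.541
d((29, 24), (-19, 21)) = 48.0937
d((29, 24), (-5, -28)) = 62.1289
d((20, -21), (-3, -24)) = 23.1948
d((20, -21), (-13, 23)) = 55.0
d((20, -21), (-1, 9)) = 36.6197
d((20, -21), (-19, 21)) = 57.3149
d((20, -21), (-5, -28)) = 25.9615
d((-3, -24), (-13, 23)) = 48.0521
d((-3, -24), (-1, 9)) = 33.0606
d((-3, -24), (-19, 21)) = 47.7598
d((-3, -24), (-5, -28)) = 4.4721 <-- minimum
d((-13, 23), (-1, 9)) = 18.4391
d((-13, 23), (-19, 21)) = 6.3246
d((-13, 23), (-5, -28)) = 51.6236
d((-1, 9), (-19, 21)) = 21.6333
d((-1, 9), (-5, -28)) = 37.2156
d((-19, 21), (-5, -28)) = 50.9608

Closest pair: (-3, -24) and (-5, -28) with distance 4.4721

The closest pair is (-3, -24) and (-5, -28) with Euclidean distance 4.4721. For 9 points, brute-force pairwise comparison is shown above. For large n, the divide-and-conquer algorithm (sort by x, recurse on halves, check the dividing strip) achieves O(n log n).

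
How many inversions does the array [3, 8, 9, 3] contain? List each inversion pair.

Finding inversions in [3, 8, 9, 3]:

(1, 3): arr[1]=8 > arr[3]=3
(2, 3): arr[2]=9 > arr[3]=3

Total inversions: 2

The array has 2 inversion(s): (1,3), (2,3). Each pair (i,j) satisfies i < j and arr[i] > arr[j].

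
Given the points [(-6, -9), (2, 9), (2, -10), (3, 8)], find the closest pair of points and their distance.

Computing all pairwise distances among 4 points:

d((-6, -9), (2, 9)) = 19.6977
d((-6, -9), (2, -10)) = 8.0623
d((-6, -9), (3, 8)) = 19.2354
d((2, 9), (2, -10)) = 19.0
d((2, 9), (3, 8)) = 1.4142 <-- minimum
d((2, -10), (3, 8)) = 18.0278

Closest pair: (2, 9) and (3, 8) with distance 1.4142

The closest pair is (2, 9) and (3, 8) with Euclidean distance 1.4142. For 4 points, brute-force pairwise comparison is shown above. For large n, the divide-and-conquer algorithm (sort by x, recurse on halves, check the dividing strip) achieves O(n log n).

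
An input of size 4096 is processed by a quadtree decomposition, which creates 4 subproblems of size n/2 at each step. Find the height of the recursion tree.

For divide and conquer with division factor 2:

Problem sizes at each level:
Level 0: 4096
Level 1: 2048
Level 2: 1024
Level 3: 512
Level 4: 256
Level 5: 128
Level 6: 64
Level 7: 32
Level 8: 16
Level 9: 8
Level 10: 4
Level 11: 2
Level 12: 1

The root is level 0 and the size-1 base case is level 12 (the tree spans levels 0 through 12, i.e. 13 levels counting the root), so the depth is the number of divisions: log_2(4096) = 12

The recursion tree depth is log_2(4096) = 12. At each level, the problem size is divided by 2, so it takes 12 divisions to reduce to a base case of size 1. The algorithm makes 4 recursive calls at each level.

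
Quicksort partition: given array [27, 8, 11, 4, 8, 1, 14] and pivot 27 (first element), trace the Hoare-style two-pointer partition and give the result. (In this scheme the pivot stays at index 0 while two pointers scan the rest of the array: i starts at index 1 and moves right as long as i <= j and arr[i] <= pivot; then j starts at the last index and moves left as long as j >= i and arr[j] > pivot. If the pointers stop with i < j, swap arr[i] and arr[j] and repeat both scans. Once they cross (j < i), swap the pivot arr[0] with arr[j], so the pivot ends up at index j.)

Hoare-style two-pointer partition with pivot = 27:

Initial array: [27, 8, 11, 4, 8, 1, 14]

Pointers start at i = 1, j = 6.
i ends at 7, j ends at 6: the pointers have crossed (j < i), so scanning stops.

Swap pivot arr[0] with arr[6] to place pivot at position 6: [14, 8, 11, 4, 8, 1, 27]
Pivot position: 6

After partitioning with pivot 27, the array becomes [14, 8, 11, 4, 8, 1, 27]. The pivot is placed at index 6. All elements to the left of the pivot are <= 27, and all elements to the right are > 27.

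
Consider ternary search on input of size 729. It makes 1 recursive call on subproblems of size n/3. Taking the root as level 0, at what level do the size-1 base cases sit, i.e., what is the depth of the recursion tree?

For divide and conquer with division factor 3:

Problem sizes at each level:
Level 0: 729
Level 1: 243
Level 2: 81
Level 3: 27
Level 4: 9
Level 5: 3
Level 6: 1

The root is level 0 and the size-1 base case is level 6 (the tree spans levels 0 through 6, i.e. 7 levels counting the root), so the depth is the number of divisions: log_3(729) = 6

The recursion tree depth is log_3(729) = 6. At each level, the problem size is divided by 3, so it takes 6 divisions to reduce to a base case of size 1. The algorithm makes 1 recursive call at each level.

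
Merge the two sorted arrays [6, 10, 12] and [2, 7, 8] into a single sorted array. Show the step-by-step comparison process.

Merging process:

Compare 6 vs 2: take 2 from right. Merged: [2]
Compare 6 vs 7: take 6 from left. Merged: [2, 6]
Compare 10 vs 7: take 7 from right. Merged: [2, 6, 7]
Compare 10 vs 8: take 8 from right. Merged: [2, 6, 7, 8]
Append remaining from left: [10, 12]. Merged: [2, 6, 7, 8, 10, 12]

Final merged array: [2, 6, 7, 8, 10, 12]
Total comparisons: 4

The merged array is [2, 6, 7, 8, 10, 12], requiring 4 comparisons. The merge step runs in O(n) time where n is the total number of elements.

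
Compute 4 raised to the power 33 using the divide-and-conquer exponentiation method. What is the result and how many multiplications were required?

Computing 4^33 by squaring (build up from 4^1; each line after the first costs one multiplication):

4^1 = 4
4^2 = (4^1)^2 = 4^2 = 16
4^4 = (4^2)^2 = 16^2 = 256
4^8 = (4^4)^2 = 256^2 = 65536
4^16 = (4^8)^2 = 65536^2 = 4294967296
4^32 = (4^16)^2 = 4294967296^2 = 18446744073709551616
4^33 = 4 * 4^32 = 4 * 18446744073709551616 = 73786976294838206464

Result: 73786976294838206464
Multiplications needed: 6 (6 lines after 4^1)

4^33 = 73786976294838206464. Using exponentiation by squaring, this requires 6 multiplications. The key idea: if the exponent is even, square the half-power; if odd, multiply by the base once.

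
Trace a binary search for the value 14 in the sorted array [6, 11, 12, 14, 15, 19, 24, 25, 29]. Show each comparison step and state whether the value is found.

Binary search for 14 in [6, 11, 12, 14, 15, 19, 24, 25, 29]:

lo=0, hi=8, mid=4, arr[mid]=15 -> 15 > 14, search left half
lo=0, hi=3, mid=1, arr[mid]=11 -> 11 < 14, search right half
lo=2, hi=3, mid=2, arr[mid]=12 -> 12 < 14, search right half
lo=3, hi=3, mid=3, arr[mid]=14 -> Found target at index 3!

Binary search finds 14 at index 3 after 4 comparisons. The search repeatedly halves the search space by comparing with the middle element.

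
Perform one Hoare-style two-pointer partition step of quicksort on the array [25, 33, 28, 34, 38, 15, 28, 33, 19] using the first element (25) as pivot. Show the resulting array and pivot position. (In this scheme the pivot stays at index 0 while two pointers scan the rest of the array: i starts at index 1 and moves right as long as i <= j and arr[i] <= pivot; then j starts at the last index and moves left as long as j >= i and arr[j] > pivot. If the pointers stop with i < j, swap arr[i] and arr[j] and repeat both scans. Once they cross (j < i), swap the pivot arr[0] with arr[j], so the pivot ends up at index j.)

Hoare-style two-pointer partition with pivot = 25:

Initial array: [25, 33, 28, 34, 38, 15, 28, 33, 19]

Pointers start at i = 1, j = 8.
i stops at index 1 (arr[1]=33 > 25), j stops at index 8 (arr[8]=19 <= 25): swap arr[1] and arr[8], array becomes [25, 19, 28, 34, 38, 15, 28, 33, 33]
i stops at index 2 (arr[2]=28 > 25), j stops at index 5 (arr[5]=15 <= 25): swap arr[2] and arr[5], array becomes [25, 19, 15, 34, 38, 28, 28, 33, 33]
i ends at 3, j ends at 2: the pointers have crossed (j < i), so scanning stops.

Swap pivot arr[0] with arr[2] to place pivot at position 2: [15, 19, 25, 34, 38, 28, 28, 33, 33]
Pivot position: 2

After partitioning with pivot 25, the array becomes [15, 19, 25, 34, 38, 28, 28, 33, 33]. The pivot is placed at index 2. All elements to the left of the pivot are <= 25, and all elements to the right are > 25.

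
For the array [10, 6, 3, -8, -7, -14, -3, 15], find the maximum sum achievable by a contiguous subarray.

Using Kadane's algorithm on [10, 6, 3, -8, -7, -14, -3, 15]:

Scanning through the array:
Position 1 (value 6): max_ending_here = 16, max_so_far = 16
Position 2 (value 3): max_ending_here = 19, max_so_far = 19
Position 3 (value -8): max_ending_here = 11, max_so_far = 19
Position 4 (value -7): max_ending_here = 4, max_so_far = 19
Position 5 (value -14): max_ending_here = -10, max_so_far = 19
Position 6 (value -3): max_ending_here = -3, max_so_far = 19
Position 7 (value 15): max_ending_here = 15, max_so_far = 19

Maximum subarray: [10, 6, 3]
Maximum sum: 19

The maximum subarray is [10, 6, 3] with sum 19. This subarray runs from index 0 to index 2.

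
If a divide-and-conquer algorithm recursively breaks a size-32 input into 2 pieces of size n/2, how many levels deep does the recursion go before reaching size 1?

For divide and conquer with division factor 2:

Problem sizes at each level:
Level 0: 32
Level 1: 16
Level 2: 8
Level 3: 4
Level 4: 2
Level 5: 1

The root is level 0 and the size-1 base case is level 5 (the tree spans levels 0 through 5, i.e. 6 levels counting the root), so the depth is the number of divisions: log_2(32) = 5

The recursion tree depth is log_2(32) = 5. At each level, the problem size is divided by 2, so it takes 5 divisions to reduce to a base case of size 1. The algorithm makes 2 recursive calls at each level.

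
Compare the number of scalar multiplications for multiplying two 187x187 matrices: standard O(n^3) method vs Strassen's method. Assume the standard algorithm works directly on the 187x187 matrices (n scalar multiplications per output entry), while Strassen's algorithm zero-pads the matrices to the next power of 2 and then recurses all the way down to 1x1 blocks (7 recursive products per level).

Matrix multiplication for 187x187 matrices:

Strassen's algorithm requires power-of-2 dimensions. Pad 187x187 to 256x256 (next power of 2).

Standard algorithm: 187^3 = 6539203 multiplications
Strassen's algorithm: 7^(log2(256)) = 7^8 = 5764801 multiplications
Savings: 6539203 - 5764801 = 774402 multiplications

Standard: 6539203 multiplications (187^3). Strassen: 5764801 multiplications (7^8, after padding to 256x256). Strassen reduces 8 recursive multiplications to 7 at each level.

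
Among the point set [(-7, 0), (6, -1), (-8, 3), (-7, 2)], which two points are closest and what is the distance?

Computing all pairwise distances among 4 points:

d((-7, 0), (6, -1)) = 13.0384
d((-7, 0), (-8, 3)) = 3.1623
d((-7, 0), (-7, 2)) = 2.0
d((6, -1), (-8, 3)) = 14.5602
d((6, -1), (-7, 2)) = 13.3417
d((-8, 3), (-7, 2)) = 1.4142 <-- minimum

Closest pair: (-8, 3) and (-7, 2) with distance 1.4142

The closest pair is (-8, 3) and (-7, 2) with Euclidean distance 1.4142. For 4 points, brute-force pairwise comparison is shown above. For large n, the divide-and-conquer algorithm (sort by x, recurse on halves, check the dividing strip) achieves O(n log n).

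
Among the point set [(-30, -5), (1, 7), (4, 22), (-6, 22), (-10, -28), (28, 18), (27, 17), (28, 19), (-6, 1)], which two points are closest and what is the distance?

Computing all pairwise distances among 9 points:

d((-30, -5), (1, 7)) = 33.2415
d((-30, -5), (4, 22)) = 43.4166
d((-30, -5), (-6, 22)) = 36.1248
d((-30, -5), (-10, -28)) = 30.4795
d((-30, -5), (28, 18)) = 62.3939
d((-30, -5), (27, 17)) = 61.0983
d((-30, -5), (28, 19)) = 62.7694
d((-30, -5), (-6, 1)) = 24.7386
d((1, 7), (4, 22)) = 15.2971
d((1, 7), (-6, 22)) = 16.5529
d((1, 7), (-10, -28)) = 36.6879
d((1, 7), (28, 18)) = 29.1548
d((1, 7), (27, 17)) = 27.8568
d((1, 7), (28, 19)) = 29.5466
d((1, 7), (-6, 1)) = 9.2195
d((4, 22), (-6, 22)) = 10.0
d((4, 22), (-10, -28)) = 51.923
d((4, 22), (28, 18)) = 24.3311
d((4, 22), (27, 17)) = 23.5372
d((4, 22), (28, 19)) = 24.1868
d((4, 22), (-6, 1)) = 23.2594
d((-6, 22), (-10, -28)) = 50.1597
d((-6, 22), (28, 18)) = 34.2345
d((-6, 22), (27, 17)) = 33.3766
d((-6, 22), (28, 19)) = 34.1321
d((-6, 22), (-6, 1)) = 21.0
d((-10, -28), (28, 18)) = 59.6657
d((-10, -28), (27, 17)) = 58.258
d((-10, -28), (28, 19)) = 60.4401
d((-10, -28), (-6, 1)) = 29.2746
d((28, 18), (27, 17)) = 1.4142
d((28, 18), (28, 19)) = 1.0 <-- minimum
d((28, 18), (-6, 1)) = 38.0132
d((27, 17), (28, 19)) = 2.2361
d((27, 17), (-6, 1)) = 36.6742
d((28, 19), (-6, 1)) = 38.4708

Closest pair: (28, 18) and (28, 19) with distance 1.0

The closest pair is (28, 18) and (28, 19) with Euclidean distance 1.0. For 9 points, brute-force pairwise comparison is shown above. For large n, the divide-and-conquer algorithm (sort by x, recurse on halves, check the dividing strip) achieves O(n log n).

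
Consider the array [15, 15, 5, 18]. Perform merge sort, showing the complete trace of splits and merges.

Merge sort trace:

Split: [15, 15, 5, 18] -> [15, 15] and [5, 18]
  Split: [15, 15] -> [15] and [15]
  Merge: [15] + [15] -> [15, 15]
  Split: [5, 18] -> [5] and [18]
  Merge: [5] + [18] -> [5, 18]
Merge: [15, 15] + [5, 18] -> [5, 15, 15, 18]

Final sorted array: [5, 15, 15, 18]

The merge sort proceeds by recursively splitting the array and merging sorted halves.
After all merges, the sorted array is [5, 15, 15, 18].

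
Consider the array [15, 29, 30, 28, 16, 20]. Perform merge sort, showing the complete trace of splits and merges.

Merge sort trace:

Split: [15, 29, 30, 28, 16, 20] -> [15, 29, 30] and [28, 16, 20]
  Split: [15, 29, 30] -> [15] and [29, 30]
    Split: [29, 30] -> [29] and [30]
    Merge: [29] + [30] -> [29, 30]
  Merge: [15] + [29, 30] -> [15, 29, 30]
  Split: [28, 16, 20] -> [28] and [16, 20]
    Split: [16, 20] -> [16] and [20]
    Merge: [16] + [20] -> [16, 20]
  Merge: [28] + [16, 20] -> [16, 20, 28]
Merge: [15, 29, 30] + [16, 20, 28] -> [15, 16, 20, 28, 29, 30]

Final sorted array: [15, 16, 20, 28, 29, 30]

The merge sort proceeds by recursively splitting the array and merging sorted halves.
After all merges, the sorted array is [15, 16, 20, 28, 29, 30].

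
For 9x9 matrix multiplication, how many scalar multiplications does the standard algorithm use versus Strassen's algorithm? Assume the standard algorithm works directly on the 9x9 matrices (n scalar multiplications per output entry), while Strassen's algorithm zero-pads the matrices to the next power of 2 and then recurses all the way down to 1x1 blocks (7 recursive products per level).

Matrix multiplication for 9x9 matrices:

Strassen's algorithm requires power-of-2 dimensions. Pad 9x9 to 16x16 (next power of 2).

Standard algorithm: 9^3 = 729 multiplications
Strassen's algorithm: 7^(log2(16)) = 7^4 = 2401 multiplications
Difference: 729 - 2401 = -1672 (Strassen uses MORE here due to padding overhead — for small or just-over-power-of-2 n, padding can outweigh the per-level savings)

Standard: 729 multiplications (9^3). Strassen: 2401 multiplications (7^4, after padding to 16x16). Strassen reduces 8 recursive multiplications to 7 at each level.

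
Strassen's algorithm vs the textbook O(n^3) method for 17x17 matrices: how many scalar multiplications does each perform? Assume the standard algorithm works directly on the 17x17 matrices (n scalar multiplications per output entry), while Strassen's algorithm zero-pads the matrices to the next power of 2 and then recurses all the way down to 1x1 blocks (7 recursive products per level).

Matrix multiplication for 17x17 matrices:

Strassen's algorithm requires power-of-2 dimensions. Pad 17x17 to 32x32 (next power of 2).

Standard algorithm: 17^3 = 4913 multiplications
Strassen's algorithm: 7^(log2(32)) = 7^5 = 16807 multiplications
Difference: 4913 - 16807 = -11894 (Strassen uses MORE here due to padding overhead — for small or just-over-power-of-2 n, padding can outweigh the per-level savings)

Standard: 4913 multiplications (17^3). Strassen: 16807 multiplications (7^5, after padding to 32x32). Strassen reduces 8 recursive multiplications to 7 at each level.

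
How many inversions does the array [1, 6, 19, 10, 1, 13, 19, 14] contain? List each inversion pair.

Finding inversions in [1, 6, 19, 10, 1, 13, 19, 14]:

(1, 4): arr[1]=6 > arr[4]=1
(2, 3): arr[2]=19 > arr[3]=10
(2, 4): arr[2]=19 > arr[4]=1
(2, 5): arr[2]=19 > arr[5]=13
(2, 7): arr[2]=19 > arr[7]=14
(3, 4): arr[3]=10 > arr[4]=1
(6, 7): arr[6]=19 > arr[7]=14

Total inversions: 7

The array has 7 inversion(s): (1,4), (2,3), (2,4), (2,5), (2,7), (3,4), (6,7). Each pair (i,j) satisfies i < j and arr[i] > arr[j].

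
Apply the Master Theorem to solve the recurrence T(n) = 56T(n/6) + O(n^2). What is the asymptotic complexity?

Master Theorem for T(n) = 56T(n/6) + O(n^2):

a = 56, b = 6, c = 2
log_b(a) = log_6(56) = 2.2466

Case 1: c = 2 < log_6(56) = 2.2466
T(n) = O(n^(log_6 56))

For T(n) = 56T(n/6) + O(n^2): log_6(56) = 2.2466. This is Case 1 of the Master Theorem (c < log_b(a), work dominated by leaves), giving O(n^(log_6 56)).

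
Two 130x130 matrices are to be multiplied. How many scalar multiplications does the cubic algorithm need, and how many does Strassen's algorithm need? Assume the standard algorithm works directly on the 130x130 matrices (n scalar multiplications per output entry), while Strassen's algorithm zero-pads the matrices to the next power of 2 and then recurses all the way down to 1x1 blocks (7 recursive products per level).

Matrix multiplication for 130x130 matrices:

Strassen's algorithm requires power-of-2 dimensions. Pad 130x130 to 256x256 (next power of 2).

Standard algorithm: 130^3 = 2197000 multiplications
Strassen's algorithm: 7^(log2(256)) = 7^8 = 5764801 multiplications
Difference: 2197000 - 5764801 = -3567801 (Strassen uses MORE here due to padding overhead — for small or just-over-power-of-2 n, padding can outweigh the per-level savings)

Standard: 2197000 multiplications (130^3). Strassen: 5764801 multiplications (7^8, after padding to 256x256). Strassen reduces 8 recursive multiplications to 7 at each level.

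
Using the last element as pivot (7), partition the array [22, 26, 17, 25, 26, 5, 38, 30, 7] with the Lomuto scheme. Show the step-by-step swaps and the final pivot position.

Lomuto partition with pivot = 7:

Initial array: [22, 26, 17, 25, 26, 5, 38, 30, 7]

arr[0]=22 > 7: no swap
arr[1]=26 > 7: no swap
arr[2]=17 > 7: no swap
arr[3]=25 > 7: no swap
arr[4]=26 > 7: no swap
arr[5]=5 <= 7: swap with position 0, array becomes [5, 26, 17, 25, 26, 22, 38, 30, 7]
arr[6]=38 > 7: no swap
arr[7]=30 > 7: no swap

Place pivot at position 1: [5, 7, 17, 25, 26, 22, 38, 30, 26]
Pivot position: 1

After partitioning with pivot 7, the array becomes [5, 7, 17, 25, 26, 22, 38, 30, 26]. The pivot is placed at index 1. All elements to the left of the pivot are <= 7, and all elements to the right are > 7.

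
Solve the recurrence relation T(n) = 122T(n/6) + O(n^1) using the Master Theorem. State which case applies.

Master Theorem for T(n) = 122T(n/6) + O(n^1):

a = 122, b = 6, c = 1
log_b(a) = log_6(122) = 2.6812

Case 1: c = 1 < log_6(122) = 2.6812
T(n) = O(n^(log_6 122))

For T(n) = 122T(n/6) + O(n^1): log_6(122) = 2.6812. This is Case 1 of the Master Theorem (c < log_b(a), work dominated by leaves), giving O(n^(log_6 122)).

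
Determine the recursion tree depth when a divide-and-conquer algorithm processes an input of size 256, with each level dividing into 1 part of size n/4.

For divide and conquer with division factor 4:

Problem sizes at each level:
Level 0: 256
Level 1: 64
Level 2: 16
Level 3: 4
Level 4: 1

The root is level 0 and the size-1 base case is level 4 (the tree spans levels 0 through 4, i.e. 5 levels counting the root), so the depth is the number of divisions: log_4(256) = 4

The recursion tree depth is log_4(256) = 4. At each level, the problem size is divided by 4, so it takes 4 divisions to reduce to a base case of size 1. The algorithm makes 1 recursive call at each level.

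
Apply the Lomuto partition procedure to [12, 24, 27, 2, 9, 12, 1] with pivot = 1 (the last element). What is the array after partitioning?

Lomuto partition with pivot = 1:

Initial array: [12, 24, 27, 2, 9, 12, 1]

arr[0]=12 > 1: no swap
arr[1]=24 > 1: no swap
arr[2]=27 > 1: no swap
arr[3]=2 > 1: no swap
arr[4]=9 > 1: no swap
arr[5]=12 > 1: no swap

Place pivot at position 0: [1, 24, 27, 2, 9, 12, 12]
Pivot position: 0

After partitioning with pivot 1, the array becomes [1, 24, 27, 2, 9, 12, 12]. The pivot is placed at index 0. All elements to the left of the pivot are <= 1, and all elements to the right are > 1.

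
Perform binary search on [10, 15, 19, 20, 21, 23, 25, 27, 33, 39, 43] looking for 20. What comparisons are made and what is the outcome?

Binary search for 20 in [10, 15, 19, 20, 21, 23, 25, 27, 33, 39, 43]:

lo=0, hi=10, mid=5, arr[mid]=23 -> 23 > 20, search left half
lo=0, hi=4, mid=2, arr[mid]=19 -> 19 < 20, search right half
lo=3, hi=4, mid=3, arr[mid]=20 -> Found target at index 3!

Binary search finds 20 at index 3 after 3 comparisons. The search repeatedly halves the search space by comparing with the middle element.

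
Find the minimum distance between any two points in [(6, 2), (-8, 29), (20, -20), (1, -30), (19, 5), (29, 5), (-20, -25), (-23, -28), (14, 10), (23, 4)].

Computing all pairwise distances among 10 points:

d((6, 2), (-8, 29)) = 30.4138
d((6, 2), (20, -20)) = 26.0768
d((6, 2), (1, -30)) = 32.3883
d((6, 2), (19, 5)) = 13.3417
d((6, 2), (29, 5)) = 23.1948
d((6, 2), (-20, -25)) = 37.4833
d((6, 2), (-23, -28)) = 41.7253
d((6, 2), (14, 10)) = 11.3137
d((6, 2), (23, 4)) = 17.1172
d((-8, 29), (20, -20)) = 56.4358
d((-8, 29), (1, -30)) = 59.6825
d((-8, 29), (19, 5)) = 36.1248
d((-8, 29), (29, 5)) = 44.1022
d((-8, 29), (-20, -25)) = 55.3173
d((-8, 29), (-23, -28)) = 58.9406
d((-8, 29), (14, 10)) = 29.0689
d((-8, 29), (23, 4)) = 39.8246
d((20, -20), (1, -30)) = 21.4709
d((20, -20), (19, 5)) = 25.02
d((20, -20), (29, 5)) = 26.5707
d((20, -20), (-20, -25)) = 40.3113
d((20, -20), (-23, -28)) = 43.7379
d((20, -20), (14, 10)) = 30.5941
d((20, -20), (23, 4)) = 24.1868
d((1, -30), (19, 5)) = 39.3573
d((1, -30), (29, 5)) = 44.8219
d((1, -30), (-20, -25)) = 21.587
d((1, -30), (-23, -28)) = 24.0832
d((1, -30), (14, 10)) = 42.0595
d((1, -30), (23, 4)) = 40.4969
d((19, 5), (29, 5)) = 10.0
d((19, 5), (-20, -25)) = 49.2037
d((19, 5), (-23, -28)) = 53.4135
d((19, 5), (14, 10)) = 7.0711
d((19, 5), (23, 4)) = 4.1231 <-- minimum
d((29, 5), (-20, -25)) = 57.4543
d((29, 5), (-23, -28)) = 61.5873
d((29, 5), (14, 10)) = 15.8114
d((29, 5), (23, 4)) = 6.0828
d((-20, -25), (-23, -28)) = 4.2426
d((-20, -25), (14, 10)) = 48.7955
d((-20, -25), (23, 4)) = 51.8652
d((-23, -28), (14, 10)) = 53.0377
d((-23, -28), (23, 4)) = 56.0357
d((14, 10), (23, 4)) = 10.8167

Closest pair: (19, 5) and (23, 4) with distance 4.1231

The closest pair is (19, 5) and (23, 4) with Euclidean distance 4.1231. For 10 points, brute-force pairwise comparison is shown above. For large n, the divide-and-conquer algorithm (sort by x, recurse on halves, check the dividing strip) achieves O(n log n).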